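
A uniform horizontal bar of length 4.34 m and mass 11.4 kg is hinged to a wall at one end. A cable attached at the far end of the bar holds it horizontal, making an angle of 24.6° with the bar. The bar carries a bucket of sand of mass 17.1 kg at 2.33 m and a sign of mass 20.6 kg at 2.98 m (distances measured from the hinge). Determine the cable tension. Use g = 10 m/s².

Sum moments about the hinge (the unknown hinge reaction has zero arm there).
Beam weight: 11.4 × 10 = 114 N down at 2.17 m → arm 2.17 m, τ = 114 × 2.17 = 247.4 N·m clockwise.
Bucket of sand: 17.1 × 10 = 171 N down at 2.33 m → arm 2.33 m, τ = 171 × 2.33 = 398.4 N·m clockwise.
Sign: 20.6 × 10 = 206 N down at 2.98 m → arm 2.98 m, τ = 206 × 2.98 = 613.9 N·m clockwise.
Total clockwise load moment = 1260 N·m.
The cable tension T acts at 4.34 m; only its component perpendicular to the bar, T sinθ, produces torque. sin 24.6° = 0.4163.
Setting net torque to zero: T × 4.34 × 0.4163 = 1260 → T = 1260 / 1.807 = 697 N.

T ≈ 697 N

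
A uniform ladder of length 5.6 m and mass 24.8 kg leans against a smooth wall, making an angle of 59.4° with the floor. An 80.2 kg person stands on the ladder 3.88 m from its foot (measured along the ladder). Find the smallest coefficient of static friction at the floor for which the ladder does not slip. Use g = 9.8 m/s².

Sum moments about the foot of the ladder (the floor normal and friction both act there and drop out).
Ladder weight 24.8×9.8 = 243 N acts at 2.8 m along the ladder; its horizontal arm is 2.8·cos59.4° = 1.425 m → τ = 346.3 N·m clockwise.
Person: 80.2×9.8 = 786 N at 3.88 m → arm 1.975 m → τ = 1552 N·m clockwise.
Wall normal N acts horizontally at the top; its moment arm is the height L sinθ = 5.6·sin59.4° = 4.82 m, counterclockwise.
Setting net torque to zero: N × 4.82 = 1898 → N = 393.8 N.
ΣFx = 0 ⇒ f = N_wall = 393.8 N. ΣFy = 0 ⇒ N_floor = 1029 N.
μ_min = f / N_floor = 393.8 / 1029 = 0.383.

μ_min ≈ 0.383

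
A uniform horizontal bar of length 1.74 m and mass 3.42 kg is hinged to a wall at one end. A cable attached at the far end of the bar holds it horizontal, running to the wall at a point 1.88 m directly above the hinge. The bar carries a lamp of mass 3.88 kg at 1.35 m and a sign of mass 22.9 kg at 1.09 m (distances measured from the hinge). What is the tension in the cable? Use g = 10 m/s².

Choose the hinge as the axis so the unknown hinge reaction has zero arm there.
Beam weight: 3.42 × 10 = 34.2 N down at 0.87 m → arm 0.87 m, τ = 34.2 × 0.87 = 29.75 N·m clockwise.
Lamp: 3.88 × 10 = 38.8 N down at 1.35 m → arm 1.35 m, τ = 38.8 × 1.35 = 52.38 N·m clockwise.
Sign: 22.9 × 10 = 229 N down at 1.09 m → arm 1.09 m, τ = 229 × 1.09 = 249.6 N·m clockwise.
Total clockwise load moment = 331.7 N·m.
The cable tension T acts at 1.74 m; only its component perpendicular to the bar, T sinθ, produces torque. sinθ = h/√(h²+d²) = 1.88/√(1.88²+1.74²) = 0.7339.
Balancing moments: T × 1.74 × 0.7339 = 331.7, giving T = 331.7 / 1.277 = 260 N.

T ≈ 260 N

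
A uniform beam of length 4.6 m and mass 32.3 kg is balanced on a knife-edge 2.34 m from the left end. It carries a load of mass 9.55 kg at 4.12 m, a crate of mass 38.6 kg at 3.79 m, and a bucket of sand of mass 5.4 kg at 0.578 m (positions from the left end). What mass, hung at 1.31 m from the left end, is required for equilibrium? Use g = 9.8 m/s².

m ≈ 60.4 kg

About the knife-edge (at 2.34 m from the left end):
Beam weight: 32.3 × 9.8 = 316.5 N down at 2.3 m → arm 0.04 m, τ = 316.5 × 0.04 = 12.66 N·m counterclockwise.
Load: 9.55 × 9.8 = 93.59 N down at 4.12 m → arm 1.78 m, τ = 93.59 × 1.78 = 166.6 N·m clockwise.
Crate: 38.6 × 9.8 = 378.3 N down at 3.79 m → arm 1.45 m, τ = 378.3 × 1.45 = 548.5 N·m clockwise.
Bucket of sand: 5.4 × 9.8 = 52.92 N down at 0.578 m → arm 1.762 m, τ = 52.92 × 1.762 = 93.25 N·m counterclockwise.
Net moment of known loads = 609.2 N·m clockwise.
An unknown mass m at 1.31 m has arm 1.03 m; its moment is m·g·1.03 counterclockwise.
For rotational equilibrium, m × 9.8 × 1.03 = 609.2, so m = 609.2 / (9.8 × 1.03) = 60.4 kg.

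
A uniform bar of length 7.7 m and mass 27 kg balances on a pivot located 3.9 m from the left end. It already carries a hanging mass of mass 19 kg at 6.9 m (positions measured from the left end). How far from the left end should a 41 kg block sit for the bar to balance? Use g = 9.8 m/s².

x ≈ 2.54 m from the left end

Choose the pivot (at 3.9 m from the left end) as the axis so the support reaction has zero arm there.
Beam weight: 27 × 9.8 = 264.6 N down at 3.85 m → arm 0.05 m, τ = 264.6 × 0.05 = 13.23 N·m counterclockwise.
Hanging mass: 19 × 9.8 = 186.2 N down at 6.9 m → arm 3 m, τ = 186.2 × 3 = 558.6 N·m clockwise.
Net moment of existing loads = 545.4 N·m clockwise.
The block weighs 41 × 9.8 = 401.8 N and must supply an equal counterclockwise moment, so its lever arm about the pivot is 545.4 / 401.8 = 1.36 m.
That puts it at 3.9 − 1.36 = 2.54 m from the left end.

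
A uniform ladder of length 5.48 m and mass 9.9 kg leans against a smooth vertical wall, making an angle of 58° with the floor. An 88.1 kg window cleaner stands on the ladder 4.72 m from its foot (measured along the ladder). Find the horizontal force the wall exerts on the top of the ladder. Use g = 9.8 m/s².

N_wall ≈ 495 N

Taking torques about the foot of the ladder:
Ladder weight 9.9×9.8 = 97.02 N acts at 2.74 m along the ladder; its horizontal arm is 2.74·cos58° = 1.452 m → τ = 140.9 N·m clockwise.
Window cleaner: 88.1×9.8 = 863.4 N at 4.72 m → arm 2.501 m → τ = 2159 N·m clockwise.
Wall normal N acts horizontally at the top; its moment arm is the height L sinθ = 5.48·sin58° = 4.647 m, counterclockwise.
For rotational equilibrium, N × 4.647 = 2300, so N = 495 N.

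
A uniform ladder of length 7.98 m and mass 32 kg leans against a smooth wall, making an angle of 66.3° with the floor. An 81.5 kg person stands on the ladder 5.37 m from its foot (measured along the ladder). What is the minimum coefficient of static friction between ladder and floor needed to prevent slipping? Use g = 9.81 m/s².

μ_min ≈ 0.274

Take moments about the foot of the ladder.
Ladder weight 32×9.81 = 313.9 N acts at 3.99 m along the ladder; its horizontal arm is 3.99·cos66.3° = 1.604 m → τ = 503.5 N·m clockwise.
Person: 81.5×9.81 = 799.5 N at 5.37 m → arm 2.158 m → τ = 1725 N·m clockwise.
Wall normal N acts horizontally at the top; its moment arm is the height L sinθ = 7.98·sin66.3° = 7.307 m, counterclockwise.
Balancing moments: N × 7.307 = 2228, giving N = 304.9 N.
ΣFx = 0 ⇒ f = N_wall = 304.9 N. ΣFy = 0 ⇒ N_floor = 1113 N.
μ_min = f / N_floor = 304.9 / 1113 = 0.274.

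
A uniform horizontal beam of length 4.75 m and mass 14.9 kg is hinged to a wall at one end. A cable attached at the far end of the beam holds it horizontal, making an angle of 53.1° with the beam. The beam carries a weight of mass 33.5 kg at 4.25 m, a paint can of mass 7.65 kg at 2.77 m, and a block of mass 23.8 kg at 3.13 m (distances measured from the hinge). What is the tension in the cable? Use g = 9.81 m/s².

T ≈ 706 N

About the hinge:
Beam weight: 14.9 × 9.81 = 146.2 N down at 2.375 m → arm 2.375 m, τ = 146.2 × 2.375 = 347.2 N·m clockwise.
Weight: 33.5 × 9.81 = 328.6 N down at 4.25 m → arm 4.25 m, τ = 328.6 × 4.25 = 1397 N·m clockwise.
Paint can: 7.65 × 9.81 = 75.05 N down at 2.77 m → arm 2.77 m, τ = 75.05 × 2.77 = 207.9 N·m clockwise.
Block: 23.8 × 9.81 = 233.5 N down at 3.13 m → arm 3.13 m, τ = 233.5 × 3.13 = 730.9 N·m clockwise.
Total clockwise load moment = 2683 N·m.
The cable tension T acts at 4.75 m; only its component perpendicular to the beam, T sinθ, produces torque. sin 53.1° = 0.7997.
Setting net torque to zero: T × 4.75 × 0.7997 = 2683 → T = 2683 / 3.799 = 706 N.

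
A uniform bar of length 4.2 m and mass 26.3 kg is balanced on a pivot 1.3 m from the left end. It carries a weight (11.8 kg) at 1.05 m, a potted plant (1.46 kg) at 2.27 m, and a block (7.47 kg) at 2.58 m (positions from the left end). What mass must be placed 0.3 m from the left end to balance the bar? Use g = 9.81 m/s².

Choose the pivot (at 1.3 m from the left end) as the axis so the support reaction has zero arm there.
Beam weight: 26.3 × 9.81 = 258 N down at 2.1 m → arm 0.8 m, τ = 258 × 0.8 = 206.4 N·m clockwise.
Weight: 11.8 × 9.81 = 115.8 N down at 1.05 m → arm 0.25 m, τ = 115.8 × 0.25 = 28.95 N·m counterclockwise.
Potted plant: 1.46 × 9.81 = 14.32 N down at 2.27 m → arm 0.97 m, τ = 14.32 × 0.97 = 13.89 N·m clockwise.
Block: 7.47 × 9.81 = 73.28 N down at 2.58 m → arm 1.28 m, τ = 73.28 × 1.28 = 93.8 N·m clockwise.
Net moment of known loads = 285.1 N·m clockwise.
An unknown mass m at 0.3 m has arm 1 m; its moment is m·g·1 counterclockwise.
Στ = 0 ⇒ m × 9.81 × 1 = 285.1 ⇒ m = 285.1 / (9.81 × 1) = 29.1 kg.

m ≈ 29.1 kg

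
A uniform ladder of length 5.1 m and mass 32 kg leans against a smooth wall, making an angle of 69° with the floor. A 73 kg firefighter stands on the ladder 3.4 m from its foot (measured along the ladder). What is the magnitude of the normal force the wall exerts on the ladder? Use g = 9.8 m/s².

Choose the foot of the ladder as the axis so the floor normal and friction both act there and drop out.
Ladder weight 32×9.8 = 313.6 N acts at 2.55 m along the ladder; its horizontal arm is 2.55·cos69° = 0.9138 m → τ = 286.6 N·m clockwise.
Firefighter: 73×9.8 = 715.4 N at 3.4 m → arm 1.218 m → τ = 871.4 N·m clockwise.
Wall normal N acts horizontally at the top; its moment arm is the height L sinθ = 5.1·sin69° = 4.761 m, counterclockwise.
Setting net torque to zero: N × 4.761 = 1158 → N = 243 N.

N_wall ≈ 243 N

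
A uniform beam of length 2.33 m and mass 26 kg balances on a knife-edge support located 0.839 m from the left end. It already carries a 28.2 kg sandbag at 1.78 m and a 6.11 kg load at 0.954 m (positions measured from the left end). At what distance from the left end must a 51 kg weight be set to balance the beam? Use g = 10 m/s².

x ≈ 0.139 m from the left end

Take moments about the knife-edge support (at 0.839 m from the left end).
Beam weight: 26 × 10 = 260 N down at 1.165 m → arm 0.326 m, τ = 260 × 0.326 = 84.76 N·m clockwise.
Sandbag: 28.2 × 10 = 282 N down at 1.78 m → arm 0.941 m, τ = 282 × 0.941 = 265.4 N·m clockwise.
Load: 6.11 × 10 = 61.1 N down at 0.954 m → arm 0.115 m, τ = 61.1 × 0.115 = 7.027 N·m clockwise.
Net moment of existing loads = 357.2 N·m clockwise.
The weight weighs 51 × 10 = 510 N and must supply an equal counterclockwise moment, so its lever arm about the knife-edge support is 357.2 / 510 = 0.7 m.
That puts it at 0.839 − 0.7 = 0.139 m from the left end.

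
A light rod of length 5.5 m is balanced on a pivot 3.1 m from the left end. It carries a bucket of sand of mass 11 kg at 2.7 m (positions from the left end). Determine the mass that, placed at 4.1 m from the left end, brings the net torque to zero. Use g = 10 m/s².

Choose the pivot (at 3.1 m from the left end) as the axis so the support reaction has zero arm there.
Bucket of sand: 11 × 10 = 110 N down at 2.7 m → arm 0.4 m, τ = 110 × 0.4 = 44 N·m counterclockwise.
Net moment of known loads = 44 N·m counterclockwise.
An unknown mass m at 4.1 m has arm 1 m; its moment is m·g·1 clockwise.
Στ = 0 ⇒ m × 10 × 1 = 44 ⇒ m = 44 / (10 × 1) = 4.4 kg.

m ≈ 4.4 kg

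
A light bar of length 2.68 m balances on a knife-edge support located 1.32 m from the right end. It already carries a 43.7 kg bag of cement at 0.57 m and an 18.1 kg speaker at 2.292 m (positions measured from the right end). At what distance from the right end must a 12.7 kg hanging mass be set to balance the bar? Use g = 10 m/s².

Choose the knife-edge support (at 1.32 m from the right end) as the axis so the support reaction has zero arm there.
Bag of cement: 43.7 × 10 = 437 N down at 0.57 m → arm 0.75 m, τ = 437 × 0.75 = 327.8 N·m clockwise.
Speaker: 18.1 × 10 = 181 N down at 2.292 m → arm 0.972 m, τ = 181 × 0.972 = 175.9 N·m counterclockwise.
Net moment of existing loads = 151.9 N·m clockwise.
The hanging mass weighs 12.7 × 10 = 127 N and must supply an equal counterclockwise moment, so its lever arm about the knife-edge support is 151.9 / 127 = 1.2 m.
That puts it at 1.32 + 1.2 = 2.52 m from the right end.

x ≈ 2.52 m from the right end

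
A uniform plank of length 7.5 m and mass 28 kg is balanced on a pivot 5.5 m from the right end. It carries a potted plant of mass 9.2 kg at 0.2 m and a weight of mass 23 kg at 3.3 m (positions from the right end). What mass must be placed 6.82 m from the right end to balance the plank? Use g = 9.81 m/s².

m ≈ 112 kg

Take moments about the pivot (at 5.5 m from the right end).
Beam weight: 28 × 9.81 = 274.7 N down at 3.75 m → arm 1.75 m, τ = 274.7 × 1.75 = 480.7 N·m clockwise.
Potted plant: 9.2 × 9.81 = 90.25 N down at 0.2 m → arm 5.3 m, τ = 90.25 × 5.3 = 478.3 N·m clockwise.
Weight: 23 × 9.81 = 225.6 N down at 3.3 m → arm 2.2 m, τ = 225.6 × 2.2 = 496.3 N·m clockwise.
Net moment of known loads = 1455 N·m clockwise.
An unknown mass m at 6.82 m has arm 1.32 m; its moment is m·g·1.32 counterclockwise.
Balancing moments: m × 9.81 × 1.32 = 1455, giving m = 1455 / (9.81 × 1.32) = 112 kg.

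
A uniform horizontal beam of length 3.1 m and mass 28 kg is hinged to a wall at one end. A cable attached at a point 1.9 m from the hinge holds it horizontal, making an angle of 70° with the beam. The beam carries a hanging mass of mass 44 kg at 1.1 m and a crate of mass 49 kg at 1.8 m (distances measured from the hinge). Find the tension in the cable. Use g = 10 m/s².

T ≈ 1010 N

Choose the hinge as the axis so the unknown hinge reaction has zero arm there.
Beam weight: 28 × 10 = 280 N down at 1.55 m → arm 1.55 m, τ = 280 × 1.55 = 434 N·m clockwise.
Hanging mass: 44 × 10 = 440 N down at 1.1 m → arm 1.1 m, τ = 440 × 1.1 = 484 N·m clockwise.
Crate: 49 × 10 = 490 N down at 1.8 m → arm 1.8 m, τ = 490 × 1.8 = 882 N·m clockwise.
Total clockwise load moment = 1800 N·m.
The cable tension T acts at 1.9 m; only its component perpendicular to the beam, T sinθ, produces torque. sin 70° = 0.9397.
Setting net torque to zero: T × 1.9 × 0.9397 = 1800 → T = 1800 / 1.785 = 1010 N.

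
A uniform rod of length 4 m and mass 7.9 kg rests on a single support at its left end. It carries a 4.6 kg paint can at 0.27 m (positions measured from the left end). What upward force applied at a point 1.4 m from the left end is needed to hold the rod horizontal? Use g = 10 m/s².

F ≈ 122 N

About the left end:
Beam weight: 7.9 × 10 = 79 N down at 2 m → arm 2 m, τ = 79 × 2 = 158 N·m clockwise.
Paint can: 4.6 × 10 = 46 N down at 0.27 m → arm 0.27 m, τ = 46 × 0.27 = 12.42 N·m clockwise.
Net moment of the loads = 170.4 N·m clockwise.
The upward force F acts at a point 1.4 m from the left end, arm 1.4 m, giving F × 1.4 counterclockwise.
Setting net torque to zero: F × 1.4 = 170.4 → F = 170.4 / 1.4 = 122 N.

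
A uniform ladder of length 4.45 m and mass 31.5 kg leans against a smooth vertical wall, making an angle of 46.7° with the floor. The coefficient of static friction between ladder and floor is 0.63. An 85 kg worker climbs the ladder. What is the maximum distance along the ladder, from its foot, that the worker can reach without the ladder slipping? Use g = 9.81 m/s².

Choose the foot of the ladder as the axis so the floor normal and friction both act there and drop out.
Ladder weight 31.5×9.81 = 309 N acts at 2.225 m along the ladder; its horizontal arm is 2.225·cos46.7° = 1.526 m → τ = 471.5 N·m clockwise.
Worker weight 85×9.81 = 833.9 N at distance d → arm d·cos46.7° → τ = 833.9·d·0.6858 clockwise.
Wall normal N at the top has arm L sinθ = 3.239 m counterclockwise, so Στ = 0 gives N·3.239 = 471.5 + 571.9·d.
ΣFy = 0 ⇒ N_floor = 1143 N, so the maximum friction is μ_s·N_floor = 0.63×1143 = 720.1 N. ΣFx = 0 ⇒ N_wall = f, so at the slipping point N = 720.1 N.
Substituting: 720.1×3.239 = 471.5 + 571.9·d ⇒ d = (2332 − 471.5) / 571.9 = 3.25 m.

d ≈ 3.25 m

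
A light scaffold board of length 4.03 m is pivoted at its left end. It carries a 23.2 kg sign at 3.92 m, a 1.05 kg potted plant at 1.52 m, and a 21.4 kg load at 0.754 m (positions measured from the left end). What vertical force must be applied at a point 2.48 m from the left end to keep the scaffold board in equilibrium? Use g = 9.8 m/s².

About the left end:
Sign: 23.2 × 9.8 = 227.4 N down at 3.92 m → arm 3.92 m, τ = 227.4 × 3.92 = 891.4 N·m clockwise.
Potted plant: 1.05 × 9.8 = 10.29 N down at 1.52 m → arm 1.52 m, τ = 10.29 × 1.52 = 15.64 N·m clockwise.
Load: 21.4 × 9.8 = 209.7 N down at 0.754 m → arm 0.754 m, τ = 209.7 × 0.754 = 158.1 N·m clockwise.
Net moment of the loads = 1065 N·m clockwise.
The upward force F acts at a point 2.48 m from the left end, arm 2.48 m, giving F × 2.48 counterclockwise.
Στ = 0 ⇒ F × 2.48 = 1065 ⇒ F = 1065 / 2.48 = 429 N.

F ≈ 429 N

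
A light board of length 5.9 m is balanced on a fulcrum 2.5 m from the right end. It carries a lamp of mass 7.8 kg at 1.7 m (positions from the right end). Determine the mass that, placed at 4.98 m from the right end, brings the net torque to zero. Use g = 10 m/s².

m ≈ 2.52 kg

About the fulcrum (at 2.5 m from the right end):
Lamp: 7.8 × 10 = 78 N down at 1.7 m → arm 0.8 m, τ = 78 × 0.8 = 62.4 N·m clockwise.
Net moment of known loads = 62.4 N·m clockwise.
An unknown mass m at 4.98 m has arm 2.48 m; its moment is m·g·2.48 counterclockwise.
Στ = 0 ⇒ m × 10 × 2.48 = 62.4 ⇒ m = 62.4 / (10 × 2.48) = 2.52 kg.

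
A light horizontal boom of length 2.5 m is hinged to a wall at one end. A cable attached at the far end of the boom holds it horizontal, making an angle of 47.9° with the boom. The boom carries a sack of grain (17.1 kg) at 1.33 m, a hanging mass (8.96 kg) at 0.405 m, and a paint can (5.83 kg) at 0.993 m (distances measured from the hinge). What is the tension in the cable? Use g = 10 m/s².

Choose the hinge as the axis so the unknown hinge reaction has zero arm there.
Sack of grain: 17.1 × 10 = 171 N down at 1.33 m → arm 1.33 m, τ = 171 × 1.33 = 227.4 N·m clockwise.
Hanging mass: 8.96 × 10 = 89.6 N down at 0.405 m → arm 0.405 m, τ = 89.6 × 0.405 = 36.29 N·m clockwise.
Paint can: 5.83 × 10 = 58.3 N down at 0.993 m → arm 0.993 m, τ = 58.3 × 0.993 = 57.89 N·m clockwise.
Total clockwise load moment = 321.6 N·m.
The cable tension T acts at 2.5 m; only its component perpendicular to the boom, T sinθ, produces torque. sin 47.9° = 0.742.
Στ = 0 ⇒ T × 2.5 × 0.742 = 321.6 ⇒ T = 321.6 / 1.855 = 173 N.

T ≈ 173 N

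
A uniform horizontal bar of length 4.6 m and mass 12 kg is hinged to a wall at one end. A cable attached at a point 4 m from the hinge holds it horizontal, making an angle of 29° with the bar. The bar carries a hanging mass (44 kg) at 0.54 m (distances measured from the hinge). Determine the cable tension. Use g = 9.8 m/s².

About the hinge:
Beam weight: 12 × 9.8 = 117.6 N down at 2.3 m → arm 2.3 m, τ = 117.6 × 2.3 = 270.5 N·m clockwise.
Hanging mass: 44 × 9.8 = 431.2 N down at 0.54 m → arm 0.54 m, τ = 431.2 × 0.54 = 232.8 N·m clockwise.
Total clockwise load moment = 503.3 N·m.
The cable tension T acts at 4 m; only its component perpendicular to the bar, T sinθ, produces torque. sin 29° = 0.4848.
Setting net torque to zero: T × 4 × 0.4848 = 503.3 → T = 503.3 / 1.939 = 260 N.

T ≈ 260 N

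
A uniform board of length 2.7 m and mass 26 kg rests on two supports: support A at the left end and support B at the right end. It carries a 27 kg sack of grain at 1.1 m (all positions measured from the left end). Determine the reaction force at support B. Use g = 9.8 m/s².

R_B ≈ 235 N

Take moments about support A.
Beam weight: 26 × 9.8 = 254.8 N down at 1.35 m → arm 1.35 m, τ = 254.8 × 1.35 = 344 N·m clockwise.
Sack of grain: 27 × 9.8 = 264.6 N down at 1.1 m → arm 1.1 m, τ = 264.6 × 1.1 = 291.1 N·m clockwise.
Net load moment about support A = 635.1 N·m clockwise.
Reaction R at support B is upward at 2.7 m, arm 2.7 m → moment R × 2.7 counterclockwise.
For rotational equilibrium, R × 2.7 = 635.1, so R = 235 N.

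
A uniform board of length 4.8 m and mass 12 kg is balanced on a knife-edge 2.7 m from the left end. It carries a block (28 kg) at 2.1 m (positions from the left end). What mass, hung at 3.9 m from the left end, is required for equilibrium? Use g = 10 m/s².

Take moments about the knife-edge (at 2.7 m from the left end).
Beam weight: 12 × 10 = 120 N down at 2.4 m → arm 0.3 m, τ = 120 × 0.3 = 36 N·m counterclockwise.
Block: 28 × 10 = 280 N down at 2.1 m → arm 0.6 m, τ = 280 × 0.6 = 168 N·m counterclockwise.
Net moment of known loads = 204 N·m counterclockwise.
An unknown mass m at 3.9 m has arm 1.2 m; its moment is m·g·1.2 clockwise.
For rotational equilibrium, m × 10 × 1.2 = 204, so m = 204 / (10 × 1.2) = 17 kg.

m ≈ 17 kg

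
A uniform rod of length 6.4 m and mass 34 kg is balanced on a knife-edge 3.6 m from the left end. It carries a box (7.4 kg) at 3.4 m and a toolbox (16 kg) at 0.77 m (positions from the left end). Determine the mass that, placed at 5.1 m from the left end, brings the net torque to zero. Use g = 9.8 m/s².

m ≈ 40.2 kg

Sum moments about the knife-edge (at 3.6 m from the left end) (the support reaction has zero arm there).
Beam weight: 34 × 9.8 = 333.2 N down at 3.2 m → arm 0.4 m, τ = 333.2 × 0.4 = 133.3 N·m counterclockwise.
Box: 7.4 × 9.8 = 72.52 N down at 3.4 m → arm 0.2 m, τ = 72.52 × 0.2 = 14.5 N·m counterclockwise.
Toolbox: 16 × 9.8 = 156.8 N down at 0.77 m → arm 2.83 m, τ = 156.8 × 2.83 = 443.7 N·m counterclockwise.
Net moment of known loads = 591.5 N·m counterclockwise.
An unknown mass m at 5.1 m has arm 1.5 m; its moment is m·g·1.5 clockwise.
Setting net torque to zero: m × 9.8 × 1.5 = 591.5 → m = 591.5 / (9.8 × 1.5) = 40.2 kg.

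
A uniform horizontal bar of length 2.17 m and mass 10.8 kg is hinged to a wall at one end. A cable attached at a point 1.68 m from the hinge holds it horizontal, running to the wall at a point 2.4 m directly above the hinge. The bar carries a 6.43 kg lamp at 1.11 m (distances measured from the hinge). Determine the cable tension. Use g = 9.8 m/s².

T ≈ 134 N

About the hinge:
Beam weight: 10.8 × 9.8 = 105.8 N down at 1.085 m → arm 1.085 m, τ = 105.8 × 1.085 = 114.8 N·m clockwise.
Lamp: 6.43 × 9.8 = 63.01 N down at 1.11 m → arm 1.11 m, τ = 63.01 × 1.11 = 69.94 N·m clockwise.
Total clockwise load moment = 184.7 N·m.
The cable tension T acts at 1.68 m; only its component perpendicular to the bar, T sinθ, produces torque. sinθ = h/√(h²+d²) = 2.4/√(2.4²+1.68²) = 0.8192.
Setting net torque to zero: T × 1.68 × 0.8192 = 184.7 → T = 184.7 / 1.376 = 134 N.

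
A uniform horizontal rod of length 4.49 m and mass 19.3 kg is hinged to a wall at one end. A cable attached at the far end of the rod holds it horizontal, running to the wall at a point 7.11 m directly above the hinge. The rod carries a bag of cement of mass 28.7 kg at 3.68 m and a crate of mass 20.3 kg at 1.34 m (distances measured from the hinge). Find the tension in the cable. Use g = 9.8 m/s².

T ≈ 455 N

Taking torques about the hinge:
Beam weight: 19.3 × 9.8 = 189.1 N down at 2.245 m → arm 2.245 m, τ = 189.1 × 2.245 = 424.5 N·m clockwise.
Bag of cement: 28.7 × 9.8 = 281.3 N down at 3.68 m → arm 3.68 m, τ = 281.3 × 3.68 = 1035 N·m clockwise.
Crate: 20.3 × 9.8 = 198.9 N down at 1.34 m → arm 1.34 m, τ = 198.9 × 1.34 = 266.5 N·m clockwise.
Total clockwise load moment = 1726 N·m.
The cable tension T acts at 4.49 m; only its component perpendicular to the rod, T sinθ, produces torque. sinθ = h/√(h²+d²) = 7.11/√(7.11²+4.49²) = 0.8455.
Balancing moments: T × 4.49 × 0.8455 = 1726, giving T = 1726 / 3.796 = 455 N.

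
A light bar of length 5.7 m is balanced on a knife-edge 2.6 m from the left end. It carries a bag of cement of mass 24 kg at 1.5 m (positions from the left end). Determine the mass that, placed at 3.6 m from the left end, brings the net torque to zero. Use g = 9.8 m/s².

Sum moments about the knife-edge (at 2.6 m from the left end) (the support reaction has zero arm there).
Bag of cement: 24 × 9.8 = 235.2 N down at 1.5 m → arm 1.1 m, τ = 235.2 × 1.1 = 258.7 N·m counterclockwise.
Net moment of known loads = 258.7 N·m counterclockwise.
An unknown mass m at 3.6 m has arm 1 m; its moment is m·g·1 clockwise.
Στ = 0 ⇒ m × 9.8 × 1 = 258.7 ⇒ m = 258.7 / (9.8 × 1) = 26.4 kg.

m ≈ 26.4 kg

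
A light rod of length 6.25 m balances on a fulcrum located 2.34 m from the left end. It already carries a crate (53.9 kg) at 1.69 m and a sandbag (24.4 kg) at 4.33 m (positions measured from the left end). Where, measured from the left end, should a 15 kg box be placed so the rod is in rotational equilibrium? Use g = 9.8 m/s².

x ≈ 1.44 m from the left end

Take moments about the fulcrum (at 2.34 m from the left end).
Crate: 53.9 × 9.8 = 528.2 N down at 1.69 m → arm 0.65 m, τ = 528.2 × 0.65 = 343.3 N·m counterclockwise.
Sandbag: 24.4 × 9.8 = 239.1 N down at 4.33 m → arm 1.99 m, τ = 239.1 × 1.99 = 475.8 N·m clockwise.
Net moment of existing loads = 132.5 N·m clockwise.
The box weighs 15 × 9.8 = 147 N and must supply an equal counterclockwise moment, so its lever arm about the fulcrum is 132.5 / 147 = 0.901 m.
That puts it at 2.34 − 0.901 = 1.44 m from the left end.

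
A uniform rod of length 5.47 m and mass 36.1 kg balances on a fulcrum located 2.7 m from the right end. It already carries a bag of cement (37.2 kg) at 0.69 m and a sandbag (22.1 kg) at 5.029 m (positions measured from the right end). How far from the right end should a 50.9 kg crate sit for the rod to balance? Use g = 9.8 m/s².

x ≈ 3.13 m from the right end

Take moments about the fulcrum (at 2.7 m from the right end).
Beam weight: 36.1 × 9.8 = 353.8 N down at 2.735 m → arm 0.035 m, τ = 353.8 × 0.035 = 12.38 N·m counterclockwise.
Bag of cement: 37.2 × 9.8 = 364.6 N down at 0.69 m → arm 2.01 m, τ = 364.6 × 2.01 = 732.8 N·m clockwise.
Sandbag: 22.1 × 9.8 = 216.6 N down at 5.029 m → arm 2.329 m, τ = 216.6 × 2.329 = 504.5 N·m counterclockwise.
Net moment of existing loads = 215.9 N·m clockwise.
The crate weighs 50.9 × 9.8 = 498.8 N and must supply an equal counterclockwise moment, so its lever arm about the fulcrum is 215.9 / 498.8 = 0.433 m.
That puts it at 2.7 + 0.433 = 3.13 m from the right end.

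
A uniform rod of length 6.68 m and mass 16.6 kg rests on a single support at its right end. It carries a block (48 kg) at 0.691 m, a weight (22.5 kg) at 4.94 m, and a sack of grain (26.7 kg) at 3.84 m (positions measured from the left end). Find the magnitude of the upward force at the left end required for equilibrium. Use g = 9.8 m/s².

F ≈ 672 N

Take moments about the right end.
Beam weight: 16.6 × 9.8 = 162.7 N down at 3.34 m → arm 3.34 m, τ = 162.7 × 3.34 = 543.4 N·m counterclockwise.
Block: 48 × 9.8 = 470.4 N down at 0.691 m → arm 5.989 m, τ = 470.4 × 5.989 = 2817 N·m counterclockwise.
Weight: 22.5 × 9.8 = 220.5 N down at 4.94 m → arm 1.74 m, τ = 220.5 × 1.74 = 383.7 N·m counterclockwise.
Sack of grain: 26.7 × 9.8 = 261.7 N down at 3.84 m → arm 2.84 m, τ = 261.7 × 2.84 = 743.2 N·m counterclockwise.
Net moment of the loads = 4487 N·m counterclockwise.
The upward force F acts at the left end, arm 6.68 m, giving F × 6.68 clockwise.
Στ = 0 ⇒ F × 6.68 = 4487 ⇒ F = 4487 / 6.68 = 672 N.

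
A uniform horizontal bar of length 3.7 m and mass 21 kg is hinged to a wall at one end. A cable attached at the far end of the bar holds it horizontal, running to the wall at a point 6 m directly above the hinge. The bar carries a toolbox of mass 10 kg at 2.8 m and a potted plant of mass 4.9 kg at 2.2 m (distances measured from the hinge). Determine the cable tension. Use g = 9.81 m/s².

T ≈ 242 N

Take moments about the hinge.
Beam weight: 21 × 9.81 = 206 N down at 1.85 m → arm 1.85 m, τ = 206 × 1.85 = 381.1 N·m clockwise.
Toolbox: 10 × 9.81 = 98.1 N down at 2.8 m → arm 2.8 m, τ = 98.1 × 2.8 = 274.7 N·m clockwise.
Potted plant: 4.9 × 9.81 = 48.07 N down at 2.2 m → arm 2.2 m, τ = 48.07 × 2.2 = 105.8 N·m clockwise.
Total clockwise load moment = 761.6 N·m.
The cable tension T acts at 3.7 m; only its component perpendicular to the bar, T sinθ, produces torque. sinθ = h/√(h²+d²) = 6/√(6²+3.7²) = 0.8512.
Setting net torque to zero: T × 3.7 × 0.8512 = 761.6 → T = 761.6 / 3.149 = 242 N.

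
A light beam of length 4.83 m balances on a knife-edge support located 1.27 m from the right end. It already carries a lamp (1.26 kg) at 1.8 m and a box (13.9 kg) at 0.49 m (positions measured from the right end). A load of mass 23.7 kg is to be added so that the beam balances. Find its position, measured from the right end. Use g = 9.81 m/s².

x ≈ 1.7 m from the right end

Taking torques about the knife-edge support (at 1.27 m from the right end):
Lamp: 1.26 × 9.81 = 12.36 N down at 1.8 m → arm 0.53 m, τ = 12.36 × 0.53 = 6.551 N·m counterclockwise.
Box: 13.9 × 9.81 = 136.4 N down at 0.49 m → arm 0.78 m, τ = 136.4 × 0.78 = 106.4 N·m clockwise.
Net moment of existing loads = 99.85 N·m clockwise.
The load weighs 23.7 × 9.81 = 232.5 N and must supply an equal counterclockwise moment, so its lever arm about the knife-edge support is 99.85 / 232.5 = 0.429 m.
That puts it at 1.27 + 0.429 = 1.7 m from the right end.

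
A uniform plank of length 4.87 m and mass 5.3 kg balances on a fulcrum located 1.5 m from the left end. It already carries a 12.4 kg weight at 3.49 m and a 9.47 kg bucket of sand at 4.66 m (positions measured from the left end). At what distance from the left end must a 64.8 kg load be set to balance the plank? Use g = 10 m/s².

x ≈ 0.581 m from the left end

Take moments about the fulcrum (at 1.5 m from the left end).
Beam weight: 5.3 × 10 = 53 N down at 2.435 m → arm 0.935 m, τ = 53 × 0.935 = 49.55 N·m clockwise.
Weight: 12.4 × 10 = 124 N down at 3.49 m → arm 1.99 m, τ = 124 × 1.99 = 246.8 N·m clockwise.
Bucket of sand: 9.47 × 10 = 94.7 N down at 4.66 m → arm 3.16 m, τ = 94.7 × 3.16 = 299.3 N·m clockwise.
Net moment of existing loads = 595.7 N·m clockwise.
The load weighs 64.8 × 10 = 648 N and must supply an equal counterclockwise moment, so its lever arm about the fulcrum is 595.7 / 648 = 0.919 m.
That puts it at 1.5 − 0.919 = 0.581 m from the left end.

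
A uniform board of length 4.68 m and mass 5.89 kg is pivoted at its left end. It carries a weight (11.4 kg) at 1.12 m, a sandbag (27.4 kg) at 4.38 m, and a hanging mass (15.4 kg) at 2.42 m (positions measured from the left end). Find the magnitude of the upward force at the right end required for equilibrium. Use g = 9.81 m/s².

Choose the left end as the axis so the unknown pivot reaction has zero arm there.
Beam weight: 5.89 × 9.81 = 57.78 N down at 2.34 m → arm 2.34 m, τ = 57.78 × 2.34 = 135.2 N·m clockwise.
Weight: 11.4 × 9.81 = 111.8 N down at 1.12 m → arm 1.12 m, τ = 111.8 × 1.12 = 125.2 N·m clockwise.
Sandbag: 27.4 × 9.81 = 268.8 N down at 4.38 m → arm 4.38 m, τ = 268.8 × 4.38 = 1177 N·m clockwise.
Hanging mass: 15.4 × 9.81 = 151.1 N down at 2.42 m → arm 2.42 m, τ = 151.1 × 2.42 = 365.7 N·m clockwise.
Net moment of the loads = 1803 N·m clockwise.
The upward force F acts at the right end, arm 4.68 m, giving F × 4.68 counterclockwise.
Setting net torque to zero: F × 4.68 = 1803 → F = 1803 / 4.68 = 385 N.

F ≈ 385 N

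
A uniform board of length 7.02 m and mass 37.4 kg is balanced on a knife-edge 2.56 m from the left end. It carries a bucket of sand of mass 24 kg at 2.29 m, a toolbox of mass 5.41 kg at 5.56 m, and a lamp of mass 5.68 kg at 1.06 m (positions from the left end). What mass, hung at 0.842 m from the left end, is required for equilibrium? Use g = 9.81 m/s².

m ≈ 21.4 kg

Choose the knife-edge (at 2.56 m from the left end) as the axis so the support reaction has zero arm there.
Beam weight: 37.4 × 9.81 = 366.9 N down at 3.51 m → arm 0.95 m, τ = 366.9 × 0.95 = 348.6 N·m clockwise.
Bucket of sand: 24 × 9.81 = 235.4 N down at 2.29 m → arm 0.27 m, τ = 235.4 × 0.27 = 63.56 N·m counterclockwise.
Toolbox: 5.41 × 9.81 = 53.07 N down at 5.56 m → arm 3 m, τ = 53.07 × 3 = 159.2 N·m clockwise.
Lamp: 5.68 × 9.81 = 55.72 N down at 1.06 m → arm 1.5 m, τ = 55.72 × 1.5 = 83.58 N·m counterclockwise.
Net moment of known loads = 360.7 N·m clockwise.
An unknown mass m at 0.842 m has arm 1.718 m; its moment is m·g·1.718 counterclockwise.
For rotational equilibrium, m × 9.81 × 1.718 = 360.7, so m = 360.7 / (9.81 × 1.718) = 21.4 kg.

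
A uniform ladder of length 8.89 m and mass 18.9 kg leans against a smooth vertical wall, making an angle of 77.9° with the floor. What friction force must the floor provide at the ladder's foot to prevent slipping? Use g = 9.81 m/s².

f ≈ 19.9 N

Taking torques about the foot of the ladder:
Ladder weight 18.9×9.81 = 185.4 N acts at 4.445 m along the ladder; its horizontal arm is 4.445·cos77.9° = 0.9318 m → τ = 172.8 N·m clockwise.
Wall normal N acts horizontally at the top; its moment arm is the height L sinθ = 8.89·sin77.9° = 8.692 m, counterclockwise.
Setting net torque to zero: N × 8.692 = 172.8 → N = 19.9 N.
ΣFx = 0: friction at the foot balances the wall's push, so f = N_wall = 19.9 N.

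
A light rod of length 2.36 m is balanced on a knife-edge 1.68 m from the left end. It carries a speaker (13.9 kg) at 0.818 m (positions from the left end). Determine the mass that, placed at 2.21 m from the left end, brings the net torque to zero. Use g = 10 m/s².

Taking torques about the knife-edge (at 1.68 m from the left end):
Speaker: 13.9 × 10 = 139 N down at 0.818 m → arm 0.862 m, τ = 139 × 0.862 = 119.8 N·m counterclockwise.
Net moment of known loads = 119.8 N·m counterclockwise.
An unknown mass m at 2.21 m has arm 0.53 m; its moment is m·g·0.53 clockwise.
Στ = 0 ⇒ m × 10 × 0.53 = 119.8 ⇒ m = 119.8 / (10 × 0.53) = 22.6 kg.

m ≈ 22.6 kg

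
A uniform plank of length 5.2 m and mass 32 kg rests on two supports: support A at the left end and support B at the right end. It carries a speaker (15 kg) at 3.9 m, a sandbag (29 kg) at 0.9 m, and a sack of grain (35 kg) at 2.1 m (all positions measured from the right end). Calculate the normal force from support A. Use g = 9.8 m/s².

About support B:
Beam weight: 32 × 9.8 = 313.6 N down at 2.6 m → arm 2.6 m, τ = 313.6 × 2.6 = 815.4 N·m counterclockwise.
Speaker: 15 × 9.8 = 147 N down at 3.9 m → arm 3.9 m, τ = 147 × 3.9 = 573.3 N·m counterclockwise.
Sandbag: 29 × 9.8 = 284.2 N down at 0.9 m → arm 0.9 m, τ = 284.2 × 0.9 = 255.8 N·m counterclockwise.
Sack of grain: 35 × 9.8 = 343 N down at 2.1 m → arm 2.1 m, τ = 343 × 2.1 = 720.3 N·m counterclockwise.
Net load moment about support B = 2365 N·m counterclockwise.
Reaction R at support A is upward at 5.2 m, arm 5.2 m → moment R × 5.2 clockwise.
For rotational equilibrium, R × 5.2 = 2365, so R = 455 N.

R_A ≈ 455 N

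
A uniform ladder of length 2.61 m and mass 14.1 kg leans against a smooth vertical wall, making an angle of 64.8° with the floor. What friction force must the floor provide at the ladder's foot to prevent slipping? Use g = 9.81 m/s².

About the foot of the ladder:
Ladder weight 14.1×9.81 = 138.3 N acts at 1.305 m along the ladder; its horizontal arm is 1.305·cos64.8° = 0.5556 m → τ = 76.84 N·m clockwise.
Wall normal N acts horizontally at the top; its moment arm is the height L sinθ = 2.61·sin64.8° = 2.362 m, counterclockwise.
Στ = 0 ⇒ N × 2.362 = 76.84 ⇒ N = 32.5 N.
ΣFx = 0: friction at the foot balances the wall's push, so f = N_wall = 32.5 N.

f ≈ 32.5 N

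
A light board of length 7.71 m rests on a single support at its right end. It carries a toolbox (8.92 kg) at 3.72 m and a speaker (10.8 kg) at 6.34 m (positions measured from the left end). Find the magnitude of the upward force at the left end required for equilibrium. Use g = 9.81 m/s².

About the right end:
Toolbox: 8.92 × 9.81 = 87.51 N down at 3.72 m → arm 3.99 m, τ = 87.51 × 3.99 = 349.2 N·m counterclockwise.
Speaker: 10.8 × 9.81 = 105.9 N down at 6.34 m → arm 1.37 m, τ = 105.9 × 1.37 = 145.1 N·m counterclockwise.
Net moment of the loads = 494.3 N·m counterclockwise.
The upward force F acts at the left end, arm 7.71 m, giving F × 7.71 clockwise.
Balancing moments: F × 7.71 = 494.3, giving F = 494.3 / 7.71 = 64.1 N.

F ≈ 64.1 N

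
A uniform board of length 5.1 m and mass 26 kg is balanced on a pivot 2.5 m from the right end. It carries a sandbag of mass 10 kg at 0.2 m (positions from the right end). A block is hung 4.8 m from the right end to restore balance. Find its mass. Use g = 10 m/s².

Taking torques about the pivot (at 2.5 m from the right end):
Beam weight: 26 × 10 = 260 N down at 2.55 m → arm 0.05 m, τ = 260 × 0.05 = 13 N·m counterclockwise.
Sandbag: 10 × 10 = 100 N down at 0.2 m → arm 2.3 m, τ = 100 × 2.3 = 230 N·m clockwise.
Net moment of known loads = 217 N·m clockwise.
An unknown mass m at 4.8 m has arm 2.3 m; its moment is m·g·2.3 counterclockwise.
Balancing moments: m × 10 × 2.3 = 217, giving m = 217 / (10 × 2.3) = 9.43 kg.

m ≈ 9.43 kg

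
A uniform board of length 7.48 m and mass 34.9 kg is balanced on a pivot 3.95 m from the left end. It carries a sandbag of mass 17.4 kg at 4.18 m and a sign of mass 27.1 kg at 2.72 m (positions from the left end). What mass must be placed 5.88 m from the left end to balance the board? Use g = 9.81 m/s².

Taking torques about the pivot (at 3.95 m from the left end):
Beam weight: 34.9 × 9.81 = 342.4 N down at 3.74 m → arm 0.21 m, τ = 342.4 × 0.21 = 71.9 N·m counterclockwise.
Sandbag: 17.4 × 9.81 = 170.7 N down at 4.18 m → arm 0.23 m, τ = 170.7 × 0.23 = 39.26 N·m clockwise.
Sign: 27.1 × 9.81 = 265.9 N down at 2.72 m → arm 1.23 m, τ = 265.9 × 1.23 = 327.1 N·m counterclockwise.
Net moment of known loads = 359.7 N·m counterclockwise.
An unknown mass m at 5.88 m has arm 1.93 m; its moment is m·g·1.93 clockwise.
Στ = 0 ⇒ m × 9.81 × 1.93 = 359.7 ⇒ m = 359.7 / (9.81 × 1.93) = 19 kg.

m ≈ 19 kg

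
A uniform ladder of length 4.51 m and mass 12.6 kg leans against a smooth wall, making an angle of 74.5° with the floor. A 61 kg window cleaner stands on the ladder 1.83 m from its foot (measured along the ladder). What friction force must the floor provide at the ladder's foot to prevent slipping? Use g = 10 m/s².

Take moments about the foot of the ladder.
Ladder weight 12.6×10 = 126 N acts at 2.255 m along the ladder; its horizontal arm is 2.255·cos74.5° = 0.6026 m → τ = 75.93 N·m clockwise.
Window cleaner: 61×10 = 610 N at 1.83 m → arm 0.489 m → τ = 298.3 N·m clockwise.
Wall normal N acts horizontally at the top; its moment arm is the height L sinθ = 4.51·sin74.5° = 4.346 m, counterclockwise.
Setting net torque to zero: N × 4.346 = 374.2 → N = 86.1 N.
ΣFx = 0: friction at the foot balances the wall's push, so f = N_wall = 86.1 N.

f ≈ 86.1 N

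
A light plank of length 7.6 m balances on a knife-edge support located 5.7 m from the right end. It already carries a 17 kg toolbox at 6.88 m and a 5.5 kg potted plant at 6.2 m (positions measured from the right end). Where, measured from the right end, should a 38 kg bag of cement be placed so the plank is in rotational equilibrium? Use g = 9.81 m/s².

Take moments about the knife-edge support (at 5.7 m from the right end).
Toolbox: 17 × 9.81 = 166.8 N down at 6.88 m → arm 1.18 m, τ = 166.8 × 1.18 = 196.8 N·m counterclockwise.
Potted plant: 5.5 × 9.81 = 53.96 N down at 6.2 m → arm 0.5 m, τ = 53.96 × 0.5 = 26.98 N·m counterclockwise.
Net moment of existing loads = 223.8 N·m counterclockwise.
The bag of cement weighs 38 × 9.81 = 372.8 N and must supply an equal clockwise moment, so its lever arm about the knife-edge support is 223.8 / 372.8 = 0.6 m.
That puts it at 5.7 − 0.6 = 5.1 m from the right end.

x ≈ 5.1 m from the right end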